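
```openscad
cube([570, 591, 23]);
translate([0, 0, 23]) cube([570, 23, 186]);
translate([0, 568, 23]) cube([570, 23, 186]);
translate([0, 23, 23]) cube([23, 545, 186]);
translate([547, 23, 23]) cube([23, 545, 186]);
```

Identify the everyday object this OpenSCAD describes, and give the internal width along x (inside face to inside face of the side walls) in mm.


An open box. The internal width is 524 mm.

A 570×591 base slab with four walls standing on it — an open box. The base is 570 mm wide and the walls are 23 mm thick, so the internal width is 570 − 2 × 23 = 524 mm.


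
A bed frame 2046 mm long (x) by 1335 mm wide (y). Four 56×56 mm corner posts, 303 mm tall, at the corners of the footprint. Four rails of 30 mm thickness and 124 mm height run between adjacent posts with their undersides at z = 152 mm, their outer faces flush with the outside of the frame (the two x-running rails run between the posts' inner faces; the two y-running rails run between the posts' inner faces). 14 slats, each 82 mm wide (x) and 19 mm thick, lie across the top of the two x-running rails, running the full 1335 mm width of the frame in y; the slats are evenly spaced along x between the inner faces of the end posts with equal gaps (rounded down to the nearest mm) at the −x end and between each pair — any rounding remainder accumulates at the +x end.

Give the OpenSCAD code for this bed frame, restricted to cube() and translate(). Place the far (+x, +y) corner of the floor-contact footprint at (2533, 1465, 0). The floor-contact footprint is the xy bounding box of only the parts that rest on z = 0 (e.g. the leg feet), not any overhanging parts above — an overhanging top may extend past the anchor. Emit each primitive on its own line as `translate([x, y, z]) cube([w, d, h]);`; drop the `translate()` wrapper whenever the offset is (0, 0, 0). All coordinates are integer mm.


// slat z = rail_z + rail_h = 152 + 124 = 276
// slat gap = ⌊(1934 − 14·82) / 15⌋ = 52
translate([487, 130, 0]) cube([56, 56, 303]);
translate([487, 1409, 0]) cube([56, 56, 303]);
translate([2477, 130, 0]) cube([56, 56, 303]);
translate([2477, 1409, 0]) cube([56, 56, 303]);
translate([543, 130, 152]) cube([1934, 30, 124]);
translate([543, 1435, 152]) cube([1934, 30, 124]);
translate([487, 186, 152]) cube([30, 1223, 124]);
translate([2503, 186, 152]) cube([30, 1223, 124]);
translate([595, 130, 276]) cube([82, 1335, 19]);
translate([729, 130, 276]) cube([82, 1335, 19]);
translate([863, 130, 276]) cube([82, 1335, 19]);
translate([997, 130, 276]) cube([82, 1335, 19]);
translate([1131, 130, 276]) cube([82, 1335, 19]);
translate([1265, 130, 276]) cube([82, 1335, 19]);
translate([1399, 130, 276]) cube([82, 1335, 19]);
translate([1533, 130, 276]) cube([82, 1335, 19]);
translate([1667, 130, 276]) cube([82, 1335, 19]);
translate([1801, 130, 276]) cube([82, 1335, 19]);
translate([1935, 130, 276]) cube([82, 1335, 19]);
translate([2069, 130, 276]) cube([82, 1335, 19]);
translate([2203, 130, 276]) cube([82, 1335, 19]);
translate([2337, 130, 276]) cube([82, 1335, 19]);


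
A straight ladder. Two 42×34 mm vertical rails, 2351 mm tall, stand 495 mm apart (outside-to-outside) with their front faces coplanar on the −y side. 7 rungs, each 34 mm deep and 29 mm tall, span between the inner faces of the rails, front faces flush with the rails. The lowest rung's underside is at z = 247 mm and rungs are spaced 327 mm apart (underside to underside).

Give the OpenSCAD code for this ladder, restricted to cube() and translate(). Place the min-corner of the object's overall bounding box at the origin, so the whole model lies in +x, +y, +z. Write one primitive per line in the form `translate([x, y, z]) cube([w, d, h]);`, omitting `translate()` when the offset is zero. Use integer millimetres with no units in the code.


cube([42, 34, 2351]);
translate([453, 0, 0]) cube([42, 34, 2351]);
translate([42, 0, 247]) cube([411, 34, 29]);
translate([42, 0, 574]) cube([411, 34, 29]);
translate([42, 0, 901]) cube([411, 34, 29]);
translate([42, 0, 1228]) cube([411, 34, 29]);
translate([42, 0, 1555]) cube([411, 34, 29]);
translate([42, 0, 1882]) cube([411, 34, 29]);
translate([42, 0, 2209]) cube([411, 34, 29]);


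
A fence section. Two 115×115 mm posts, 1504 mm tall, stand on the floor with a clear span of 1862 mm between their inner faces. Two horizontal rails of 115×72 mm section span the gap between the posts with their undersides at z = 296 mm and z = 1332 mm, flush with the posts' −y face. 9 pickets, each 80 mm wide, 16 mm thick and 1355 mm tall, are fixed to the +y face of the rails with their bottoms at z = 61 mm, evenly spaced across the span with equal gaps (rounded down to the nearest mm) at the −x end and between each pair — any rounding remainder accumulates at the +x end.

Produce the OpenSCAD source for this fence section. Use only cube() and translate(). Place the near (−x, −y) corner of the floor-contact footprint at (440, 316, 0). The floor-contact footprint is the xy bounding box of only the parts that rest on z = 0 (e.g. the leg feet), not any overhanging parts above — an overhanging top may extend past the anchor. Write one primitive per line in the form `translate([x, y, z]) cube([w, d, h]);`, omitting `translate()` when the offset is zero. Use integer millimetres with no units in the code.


translate([440, 316, 0]) cube([115, 115, 1504]);
translate([2417, 316, 0]) cube([115, 115, 1504]);
translate([555, 316, 296]) cube([1862, 115, 72]);
translate([555, 316, 1332]) cube([1862, 115, 72]);
translate([669, 431, 61]) cube([80, 16, 1355]);
translate([863, 431, 61]) cube([80, 16, 1355]);
translate([1057, 431, 61]) cube([80, 16, 1355]);
translate([1251, 431, 61]) cube([80, 16, 1355]);
translate([1445, 431, 61]) cube([80, 16, 1355]);
translate([1639, 431, 61]) cube([80, 16, 1355]);
translate([1833, 431, 61]) cube([80, 16, 1355]);
translate([2027, 431, 61]) cube([80, 16, 1355]);
translate([2221, 431, 61]) cube([80, 16, 1355]);


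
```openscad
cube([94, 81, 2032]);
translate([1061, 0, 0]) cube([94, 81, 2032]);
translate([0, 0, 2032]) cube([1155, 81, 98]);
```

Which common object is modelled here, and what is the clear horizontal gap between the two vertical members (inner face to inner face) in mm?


A door frame. The clear opening width is 967 mm.

Two 2032 mm tall posts with a header on top — a door frame. The left jamb is 94 mm wide at x = 0; the right jamb starts at x = 1061. The clear opening is 1061 − 94 = 967 mm.


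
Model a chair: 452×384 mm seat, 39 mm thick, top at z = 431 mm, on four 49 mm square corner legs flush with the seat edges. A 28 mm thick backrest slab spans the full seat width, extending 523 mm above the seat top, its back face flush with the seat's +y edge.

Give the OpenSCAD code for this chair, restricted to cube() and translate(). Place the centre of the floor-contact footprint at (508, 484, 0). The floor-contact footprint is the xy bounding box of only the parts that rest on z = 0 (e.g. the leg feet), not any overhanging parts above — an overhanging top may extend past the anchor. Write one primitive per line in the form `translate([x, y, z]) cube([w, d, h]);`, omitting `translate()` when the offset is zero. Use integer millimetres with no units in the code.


translate([282, 292, 392]) cube([452, 384, 39]);
translate([282, 292, 0]) cube([49, 49, 392]);
translate([685, 292, 0]) cube([49, 49, 392]);
translate([282, 627, 0]) cube([49, 49, 392]);
translate([685, 627, 0]) cube([49, 49, 392]);
translate([282, 648, 431]) cube([452, 28, 523]);


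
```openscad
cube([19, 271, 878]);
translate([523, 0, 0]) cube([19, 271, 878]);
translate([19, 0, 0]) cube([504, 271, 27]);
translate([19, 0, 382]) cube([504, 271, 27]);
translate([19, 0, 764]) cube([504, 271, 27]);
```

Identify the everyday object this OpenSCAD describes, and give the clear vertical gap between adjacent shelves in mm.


A bookshelf. The clear shelf gap is 355 mm.

Two tall side panels with 3 horizontal boards between them — a bookshelf. The first two shelf undersides are at z = 0 and z = 382; with shelf thickness 27, the clear gap is 382 − 0 − 27 = 355 mm.


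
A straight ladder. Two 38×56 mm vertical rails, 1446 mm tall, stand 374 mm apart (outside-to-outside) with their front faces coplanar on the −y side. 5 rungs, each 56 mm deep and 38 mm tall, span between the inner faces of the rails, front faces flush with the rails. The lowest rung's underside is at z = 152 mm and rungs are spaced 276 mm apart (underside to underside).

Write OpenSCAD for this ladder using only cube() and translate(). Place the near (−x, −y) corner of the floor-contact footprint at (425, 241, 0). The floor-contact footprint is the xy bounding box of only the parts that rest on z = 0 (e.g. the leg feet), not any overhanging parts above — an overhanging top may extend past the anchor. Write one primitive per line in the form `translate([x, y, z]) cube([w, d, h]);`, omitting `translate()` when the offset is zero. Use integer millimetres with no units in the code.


// rung span = 374 - 2*38 = 298
// rung[k] z = 152 + k*276
translate([425, 241, 0]) cube([38, 56, 1446]);
translate([761, 241, 0]) cube([38, 56, 1446]);
translate([463, 241, 152]) cube([298, 56, 38]);
translate([463, 241, 428]) cube([298, 56, 38]);
translate([463, 241, 704]) cube([298, 56, 38]);
translate([463, 241, 980]) cube([298, 56, 38]);
translate([463, 241, 1256]) cube([298, 56, 38]);


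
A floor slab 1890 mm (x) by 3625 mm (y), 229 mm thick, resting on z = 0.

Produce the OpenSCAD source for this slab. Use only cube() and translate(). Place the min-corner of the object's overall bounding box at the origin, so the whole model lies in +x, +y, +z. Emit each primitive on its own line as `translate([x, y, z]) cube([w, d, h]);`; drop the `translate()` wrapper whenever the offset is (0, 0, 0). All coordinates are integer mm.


cube([1890, 3625, 229]);


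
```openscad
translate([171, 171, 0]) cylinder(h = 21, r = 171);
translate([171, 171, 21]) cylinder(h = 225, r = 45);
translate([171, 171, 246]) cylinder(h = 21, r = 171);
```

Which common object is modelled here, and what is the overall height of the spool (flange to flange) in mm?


A spool. The overall height is 267 mm.

Three coaxial cylinders, large–small–large — a spool. Two 21 mm flanges and a 225 mm core give 21 + 225 + 21 = 267 mm.


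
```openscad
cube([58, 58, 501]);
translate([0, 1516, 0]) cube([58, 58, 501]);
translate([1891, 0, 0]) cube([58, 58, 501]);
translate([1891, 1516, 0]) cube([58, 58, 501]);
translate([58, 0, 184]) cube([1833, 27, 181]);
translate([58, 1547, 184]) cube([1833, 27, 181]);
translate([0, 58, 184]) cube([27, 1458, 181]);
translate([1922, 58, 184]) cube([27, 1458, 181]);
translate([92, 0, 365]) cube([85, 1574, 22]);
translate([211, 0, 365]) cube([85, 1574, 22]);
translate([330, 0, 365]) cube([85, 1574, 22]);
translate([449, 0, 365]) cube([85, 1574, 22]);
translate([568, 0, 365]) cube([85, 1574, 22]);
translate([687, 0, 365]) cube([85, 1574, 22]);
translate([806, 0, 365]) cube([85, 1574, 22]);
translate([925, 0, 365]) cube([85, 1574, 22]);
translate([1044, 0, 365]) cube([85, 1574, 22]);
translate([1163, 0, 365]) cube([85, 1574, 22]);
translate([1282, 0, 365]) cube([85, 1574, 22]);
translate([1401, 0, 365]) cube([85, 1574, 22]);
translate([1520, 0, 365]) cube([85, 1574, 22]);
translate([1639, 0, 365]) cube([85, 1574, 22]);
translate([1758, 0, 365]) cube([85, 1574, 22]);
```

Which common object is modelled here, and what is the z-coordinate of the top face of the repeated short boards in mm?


A bed frame. The slat-top height is 387 mm.

Four posts, four rails, and a row of slats — a bed frame. Slats sit on the rails at z = 184 + 181 = 365; with slat thickness 22, the top is 387 mm.


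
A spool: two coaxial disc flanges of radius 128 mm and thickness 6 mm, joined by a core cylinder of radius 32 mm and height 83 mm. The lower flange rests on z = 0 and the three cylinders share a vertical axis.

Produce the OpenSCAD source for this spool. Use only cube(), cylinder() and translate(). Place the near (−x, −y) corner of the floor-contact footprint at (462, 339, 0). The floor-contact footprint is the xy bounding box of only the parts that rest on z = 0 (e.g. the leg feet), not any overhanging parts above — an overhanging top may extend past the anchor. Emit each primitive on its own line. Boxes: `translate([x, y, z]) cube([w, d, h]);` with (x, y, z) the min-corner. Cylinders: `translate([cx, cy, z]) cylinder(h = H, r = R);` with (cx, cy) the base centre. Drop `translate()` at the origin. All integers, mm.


translate([590, 467, 0]) cylinder(h = 6, r = 128);
translate([590, 467, 6]) cylinder(h = 83, r = 32);
translate([590, 467, 89]) cylinder(h = 6, r = 128);


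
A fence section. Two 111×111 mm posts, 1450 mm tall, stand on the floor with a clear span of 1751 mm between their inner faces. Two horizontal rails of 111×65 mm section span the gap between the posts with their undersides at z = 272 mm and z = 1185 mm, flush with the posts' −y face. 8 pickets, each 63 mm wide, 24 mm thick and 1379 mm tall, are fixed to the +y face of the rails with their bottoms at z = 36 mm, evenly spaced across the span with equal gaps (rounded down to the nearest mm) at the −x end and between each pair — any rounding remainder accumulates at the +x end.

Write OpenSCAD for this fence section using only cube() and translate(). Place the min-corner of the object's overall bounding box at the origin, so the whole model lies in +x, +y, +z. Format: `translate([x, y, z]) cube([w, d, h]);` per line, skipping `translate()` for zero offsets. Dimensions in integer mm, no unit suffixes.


cube([111, 111, 1450]);
translate([1862, 0, 0]) cube([111, 111, 1450]);
translate([111, 0, 272]) cube([1751, 111, 65]);
translate([111, 0, 1185]) cube([1751, 111, 65]);
translate([249, 111, 36]) cube([63, 24, 1379]);
translate([450, 111, 36]) cube([63, 24, 1379]);
translate([651, 111, 36]) cube([63, 24, 1379]);
translate([852, 111, 36]) cube([63, 24, 1379]);
translate([1053, 111, 36]) cube([63, 24, 1379]);
translate([1254, 111, 36]) cube([63, 24, 1379]);
translate([1455, 111, 36]) cube([63, 24, 1379]);
translate([1656, 111, 36]) cube([63, 24, 1379]);


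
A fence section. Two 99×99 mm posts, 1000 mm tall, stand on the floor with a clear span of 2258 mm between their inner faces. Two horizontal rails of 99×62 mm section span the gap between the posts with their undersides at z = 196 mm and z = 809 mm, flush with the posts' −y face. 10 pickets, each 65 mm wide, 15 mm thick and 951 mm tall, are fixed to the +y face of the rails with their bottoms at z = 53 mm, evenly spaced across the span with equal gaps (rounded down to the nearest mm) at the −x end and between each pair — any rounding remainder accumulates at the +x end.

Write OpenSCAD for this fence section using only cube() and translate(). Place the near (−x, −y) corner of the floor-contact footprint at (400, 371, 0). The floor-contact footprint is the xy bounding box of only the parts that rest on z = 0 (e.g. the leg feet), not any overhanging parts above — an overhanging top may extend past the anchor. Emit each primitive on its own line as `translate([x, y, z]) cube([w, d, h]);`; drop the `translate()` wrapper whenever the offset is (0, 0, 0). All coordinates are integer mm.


translate([400, 371, 0]) cube([99, 99, 1000]);
translate([2757, 371, 0]) cube([99, 99, 1000]);
translate([499, 371, 196]) cube([2258, 99, 62]);
translate([499, 371, 809]) cube([2258, 99, 62]);
translate([645, 470, 53]) cube([65, 15, 951]);
translate([856, 470, 53]) cube([65, 15, 951]);
translate([1067, 470, 53]) cube([65, 15, 951]);
translate([1278, 470, 53]) cube([65, 15, 951]);
translate([1489, 470, 53]) cube([65, 15, 951]);
translate([1700, 470, 53]) cube([65, 15, 951]);
translate([1911, 470, 53]) cube([65, 15, 951]);
translate([2122, 470, 53]) cube([65, 15, 951]);
translate([2333, 470, 53]) cube([65, 15, 951]);
translate([2544, 470, 53]) cube([65, 15, 951]);


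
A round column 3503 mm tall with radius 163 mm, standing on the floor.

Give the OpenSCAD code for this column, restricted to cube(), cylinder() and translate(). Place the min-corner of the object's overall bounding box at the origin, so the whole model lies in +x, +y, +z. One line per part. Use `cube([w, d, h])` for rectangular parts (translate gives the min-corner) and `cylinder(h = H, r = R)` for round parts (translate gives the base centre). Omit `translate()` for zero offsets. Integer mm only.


translate([163, 163, 0]) cylinder(h = 3503, r = 163);


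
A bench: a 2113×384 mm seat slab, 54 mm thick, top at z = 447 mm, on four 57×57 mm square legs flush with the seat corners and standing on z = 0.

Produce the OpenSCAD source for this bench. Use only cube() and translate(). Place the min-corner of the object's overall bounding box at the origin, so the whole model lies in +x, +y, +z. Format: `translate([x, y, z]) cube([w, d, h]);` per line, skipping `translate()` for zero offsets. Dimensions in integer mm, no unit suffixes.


// leg_h = 447 − 54 = 393
translate([0, 0, 393]) cube([2113, 384, 54]);
cube([57, 57, 393]);
translate([0, 327, 0]) cube([57, 57, 393]);
translate([2056, 0, 0]) cube([57, 57, 393]);
translate([2056, 327, 0]) cube([57, 57, 393]);


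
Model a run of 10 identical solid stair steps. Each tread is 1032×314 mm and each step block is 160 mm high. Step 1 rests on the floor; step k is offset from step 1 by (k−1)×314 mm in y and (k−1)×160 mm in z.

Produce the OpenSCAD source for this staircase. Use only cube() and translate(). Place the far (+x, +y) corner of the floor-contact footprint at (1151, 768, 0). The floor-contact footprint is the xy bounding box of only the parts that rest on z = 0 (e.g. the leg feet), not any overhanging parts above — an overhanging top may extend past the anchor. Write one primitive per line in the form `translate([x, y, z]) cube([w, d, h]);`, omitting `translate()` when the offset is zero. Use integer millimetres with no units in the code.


translate([119, 454, 0]) cube([1032, 314, 160]);
translate([119, 768, 160]) cube([1032, 314, 160]);
translate([119, 1082, 320]) cube([1032, 314, 160]);
translate([119, 1396, 480]) cube([1032, 314, 160]);
translate([119, 1710, 640]) cube([1032, 314, 160]);
translate([119, 2024, 800]) cube([1032, 314, 160]);
translate([119, 2338, 960]) cube([1032, 314, 160]);
translate([119, 2652, 1120]) cube([1032, 314, 160]);
translate([119, 2966, 1280]) cube([1032, 314, 160]);
translate([119, 3280, 1440]) cube([1032, 314, 160]);


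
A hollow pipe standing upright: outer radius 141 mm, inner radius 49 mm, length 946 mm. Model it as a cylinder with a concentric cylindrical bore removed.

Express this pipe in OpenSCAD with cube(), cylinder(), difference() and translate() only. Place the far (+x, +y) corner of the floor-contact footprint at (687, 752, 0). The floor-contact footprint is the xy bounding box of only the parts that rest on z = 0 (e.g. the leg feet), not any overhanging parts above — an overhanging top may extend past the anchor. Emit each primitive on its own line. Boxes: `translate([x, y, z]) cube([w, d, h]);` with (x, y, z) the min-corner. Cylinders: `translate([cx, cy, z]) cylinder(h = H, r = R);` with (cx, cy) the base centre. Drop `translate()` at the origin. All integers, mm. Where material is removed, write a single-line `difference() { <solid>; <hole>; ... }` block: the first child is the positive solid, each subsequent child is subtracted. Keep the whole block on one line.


difference() { translate([546, 611, 0]) cylinder(h = 946, r = 141); translate([546, 611, 0]) cylinder(h = 946, r = 49); }


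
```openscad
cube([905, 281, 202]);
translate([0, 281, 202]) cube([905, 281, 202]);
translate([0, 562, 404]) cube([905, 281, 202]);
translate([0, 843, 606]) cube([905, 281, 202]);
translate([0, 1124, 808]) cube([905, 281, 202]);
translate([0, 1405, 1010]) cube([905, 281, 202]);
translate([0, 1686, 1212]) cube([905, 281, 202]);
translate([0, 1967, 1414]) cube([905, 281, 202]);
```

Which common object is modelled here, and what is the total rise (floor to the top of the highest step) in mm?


A staircase. The total rise is 1616 mm.

8 identical blocks, each offset up and back from the previous — a staircase. Each step is 202 mm tall and there are 8 of them, so the total rise is 8 × 202 = 1616 mm.


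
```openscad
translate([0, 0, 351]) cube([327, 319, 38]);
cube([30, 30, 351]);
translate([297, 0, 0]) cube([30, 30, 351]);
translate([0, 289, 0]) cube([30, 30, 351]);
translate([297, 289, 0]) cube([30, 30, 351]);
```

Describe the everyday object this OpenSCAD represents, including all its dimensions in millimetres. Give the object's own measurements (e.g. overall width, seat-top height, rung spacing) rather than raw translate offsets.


A simple wooden stool: a rectangular seat 327 mm (x) by 319 mm (y), 38 mm thick, top face at z = 389 mm, on four square legs, each 30×30 mm in cross-section. The legs rest on z = 0, each flush with a corner of the seat.


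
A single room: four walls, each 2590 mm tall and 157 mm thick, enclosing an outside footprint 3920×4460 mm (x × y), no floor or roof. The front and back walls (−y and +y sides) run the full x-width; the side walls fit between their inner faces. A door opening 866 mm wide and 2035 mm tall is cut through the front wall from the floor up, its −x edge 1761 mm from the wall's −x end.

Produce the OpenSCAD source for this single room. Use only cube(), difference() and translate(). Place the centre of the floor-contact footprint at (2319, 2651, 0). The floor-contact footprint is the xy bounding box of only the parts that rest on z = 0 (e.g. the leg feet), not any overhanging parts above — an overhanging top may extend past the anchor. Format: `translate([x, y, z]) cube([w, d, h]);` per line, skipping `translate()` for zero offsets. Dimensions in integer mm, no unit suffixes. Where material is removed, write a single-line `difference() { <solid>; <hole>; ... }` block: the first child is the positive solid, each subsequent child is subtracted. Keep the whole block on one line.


difference() { translate([359, 421, 0]) cube([3920, 157, 2590]); translate([2120, 421, 0]) cube([866, 157, 2035]); }
translate([359, 4724, 0]) cube([3920, 157, 2590]);
translate([359, 578, 0]) cube([157, 4146, 2590]);
translate([4122, 578, 0]) cube([157, 4146, 2590]);


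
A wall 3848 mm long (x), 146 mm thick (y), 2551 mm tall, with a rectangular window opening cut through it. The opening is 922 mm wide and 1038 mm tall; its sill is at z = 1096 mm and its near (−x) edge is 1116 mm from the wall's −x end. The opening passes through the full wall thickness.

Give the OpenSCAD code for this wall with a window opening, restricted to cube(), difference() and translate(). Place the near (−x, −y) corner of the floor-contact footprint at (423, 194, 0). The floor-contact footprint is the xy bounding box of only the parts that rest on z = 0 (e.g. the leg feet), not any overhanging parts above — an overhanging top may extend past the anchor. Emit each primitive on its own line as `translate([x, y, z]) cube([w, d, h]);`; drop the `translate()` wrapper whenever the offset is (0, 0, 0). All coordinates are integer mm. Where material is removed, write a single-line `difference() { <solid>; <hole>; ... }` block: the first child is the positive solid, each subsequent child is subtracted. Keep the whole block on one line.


difference() { translate([423, 194, 0]) cube([3848, 146, 2551]); translate([1539, 194, 1096]) cube([922, 146, 1038]); }


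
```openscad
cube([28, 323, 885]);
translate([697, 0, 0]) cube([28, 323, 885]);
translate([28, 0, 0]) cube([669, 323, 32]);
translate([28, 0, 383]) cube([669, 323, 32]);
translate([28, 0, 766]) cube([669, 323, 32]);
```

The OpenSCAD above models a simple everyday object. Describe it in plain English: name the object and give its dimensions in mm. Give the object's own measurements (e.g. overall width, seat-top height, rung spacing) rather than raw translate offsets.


An open bookshelf. Two side panels, each 28 mm thick, 323 mm deep and 885 mm tall, stand 725 mm apart (outside-to-outside). Between them sit 3 shelves, each 32 mm thick and 323 mm deep, spanning the full gap between the sides. The bottom shelf rests on the floor (its underside at z = 0) and the clear gap between one shelf's top and the next shelf's underside is 351 mm.


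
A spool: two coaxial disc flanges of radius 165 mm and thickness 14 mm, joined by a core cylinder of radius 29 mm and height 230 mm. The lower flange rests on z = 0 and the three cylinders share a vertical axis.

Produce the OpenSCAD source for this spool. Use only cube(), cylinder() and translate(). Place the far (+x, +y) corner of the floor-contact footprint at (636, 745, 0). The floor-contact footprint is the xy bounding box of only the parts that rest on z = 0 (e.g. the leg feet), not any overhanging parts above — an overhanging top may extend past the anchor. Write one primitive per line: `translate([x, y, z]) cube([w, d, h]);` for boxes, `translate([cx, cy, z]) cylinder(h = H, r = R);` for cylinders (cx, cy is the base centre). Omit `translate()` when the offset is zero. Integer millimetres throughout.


translate([471, 580, 0]) cylinder(h = 14, r = 165);
translate([471, 580, 14]) cylinder(h = 230, r = 29);
translate([471, 580, 244]) cylinder(h = 14, r = 165);


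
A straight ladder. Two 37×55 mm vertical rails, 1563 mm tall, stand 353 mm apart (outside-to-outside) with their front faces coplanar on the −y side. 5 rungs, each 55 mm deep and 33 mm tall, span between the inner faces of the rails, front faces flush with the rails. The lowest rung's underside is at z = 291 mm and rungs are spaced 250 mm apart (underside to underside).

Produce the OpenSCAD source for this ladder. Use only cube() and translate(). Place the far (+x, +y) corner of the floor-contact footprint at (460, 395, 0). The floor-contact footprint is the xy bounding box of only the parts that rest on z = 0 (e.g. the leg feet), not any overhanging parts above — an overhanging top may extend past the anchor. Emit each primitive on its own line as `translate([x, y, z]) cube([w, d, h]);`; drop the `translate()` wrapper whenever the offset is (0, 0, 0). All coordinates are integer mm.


translate([107, 340, 0]) cube([37, 55, 1563]);
translate([423, 340, 0]) cube([37, 55, 1563]);
translate([144, 340, 291]) cube([279, 55, 33]);
translate([144, 340, 541]) cube([279, 55, 33]);
translate([144, 340, 791]) cube([279, 55, 33]);
translate([144, 340, 1041]) cube([279, 55, 33]);
translate([144, 340, 1291]) cube([279, 55, 33]);


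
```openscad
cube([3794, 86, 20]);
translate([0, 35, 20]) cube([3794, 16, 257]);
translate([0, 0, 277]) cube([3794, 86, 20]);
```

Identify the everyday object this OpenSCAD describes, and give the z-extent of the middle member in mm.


An I-beam. The web height is 257 mm.

Two wide flanges with a thin centred web — an I-beam. Overall 297 mm minus two 20 mm flanges gives a web of 297 − 2·20 = 257 mm.


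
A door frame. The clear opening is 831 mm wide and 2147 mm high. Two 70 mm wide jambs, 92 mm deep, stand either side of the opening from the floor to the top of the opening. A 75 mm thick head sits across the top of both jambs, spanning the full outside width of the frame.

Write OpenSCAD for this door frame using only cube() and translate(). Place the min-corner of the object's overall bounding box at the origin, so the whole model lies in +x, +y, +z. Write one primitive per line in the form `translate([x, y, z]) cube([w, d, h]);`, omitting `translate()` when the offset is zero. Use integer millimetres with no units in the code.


cube([70, 92, 2147]);
translate([901, 0, 0]) cube([70, 92, 2147]);
translate([0, 0, 2147]) cube([971, 92, 75]);


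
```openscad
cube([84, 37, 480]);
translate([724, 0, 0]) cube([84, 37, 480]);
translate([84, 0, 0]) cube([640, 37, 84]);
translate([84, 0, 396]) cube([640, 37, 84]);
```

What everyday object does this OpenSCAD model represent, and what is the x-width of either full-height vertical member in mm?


A picture frame. The border width is 84 mm.

Four thin pieces enclosing a rectangular opening — a picture frame. The two full-height stiles are 480 mm tall; the top rail sits at z = 396 and is 84 mm tall, so the border above the opening is 480 − 396 = 84 mm, matching the stile x-width.


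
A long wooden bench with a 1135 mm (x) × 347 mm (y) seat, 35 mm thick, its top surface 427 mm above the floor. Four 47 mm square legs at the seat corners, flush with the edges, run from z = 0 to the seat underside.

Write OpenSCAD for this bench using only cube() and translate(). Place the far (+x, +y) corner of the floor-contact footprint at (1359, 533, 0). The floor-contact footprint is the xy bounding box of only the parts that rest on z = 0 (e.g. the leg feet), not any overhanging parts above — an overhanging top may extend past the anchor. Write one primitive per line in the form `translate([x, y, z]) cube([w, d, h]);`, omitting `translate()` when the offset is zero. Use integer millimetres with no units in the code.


translate([224, 186, 392]) cube([1135, 347, 35]);
translate([224, 186, 0]) cube([47, 47, 392]);
translate([224, 486, 0]) cube([47, 47, 392]);
translate([1312, 186, 0]) cube([47, 47, 392]);
translate([1312, 486, 0]) cube([47, 47, 392]);


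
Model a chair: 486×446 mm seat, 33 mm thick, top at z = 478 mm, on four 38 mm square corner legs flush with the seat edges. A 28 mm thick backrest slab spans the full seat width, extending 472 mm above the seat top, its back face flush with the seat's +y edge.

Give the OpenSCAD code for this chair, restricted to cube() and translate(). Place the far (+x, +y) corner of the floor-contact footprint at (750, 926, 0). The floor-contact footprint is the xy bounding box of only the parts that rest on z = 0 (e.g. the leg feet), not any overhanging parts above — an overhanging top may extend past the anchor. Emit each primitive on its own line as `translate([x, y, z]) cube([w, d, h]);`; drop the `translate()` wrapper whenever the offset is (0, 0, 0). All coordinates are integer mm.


translate([264, 480, 445]) cube([486, 446, 33]);
translate([264, 480, 0]) cube([38, 38, 445]);
translate([712, 480, 0]) cube([38, 38, 445]);
translate([264, 888, 0]) cube([38, 38, 445]);
translate([712, 888, 0]) cube([38, 38, 445]);
translate([264, 898, 478]) cube([486, 28, 472]);


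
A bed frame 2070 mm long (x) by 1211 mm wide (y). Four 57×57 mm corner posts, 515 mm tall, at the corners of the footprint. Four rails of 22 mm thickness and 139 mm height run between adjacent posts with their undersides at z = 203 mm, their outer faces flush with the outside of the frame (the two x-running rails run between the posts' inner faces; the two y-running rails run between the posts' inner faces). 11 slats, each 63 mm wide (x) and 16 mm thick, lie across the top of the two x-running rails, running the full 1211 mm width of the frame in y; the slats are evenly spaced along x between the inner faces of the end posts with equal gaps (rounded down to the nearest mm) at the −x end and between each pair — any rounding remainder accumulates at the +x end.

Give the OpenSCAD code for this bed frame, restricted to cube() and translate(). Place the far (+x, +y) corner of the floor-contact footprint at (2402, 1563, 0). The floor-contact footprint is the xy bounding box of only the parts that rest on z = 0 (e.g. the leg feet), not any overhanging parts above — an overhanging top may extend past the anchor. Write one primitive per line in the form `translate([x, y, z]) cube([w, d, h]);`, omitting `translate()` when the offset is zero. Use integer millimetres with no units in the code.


translate([332, 352, 0]) cube([57, 57, 515]);
translate([332, 1506, 0]) cube([57, 57, 515]);
translate([2345, 352, 0]) cube([57, 57, 515]);
translate([2345, 1506, 0]) cube([57, 57, 515]);
translate([389, 352, 203]) cube([1956, 22, 139]);
translate([389, 1541, 203]) cube([1956, 22, 139]);
translate([332, 409, 203]) cube([22, 1097, 139]);
translate([2380, 409, 203]) cube([22, 1097, 139]);
translate([494, 352, 342]) cube([63, 1211, 16]);
translate([662, 352, 342]) cube([63, 1211, 16]);
translate([830, 352, 342]) cube([63, 1211, 16]);
translate([998, 352, 342]) cube([63, 1211, 16]);
translate([1166, 352, 342]) cube([63, 1211, 16]);
translate([1334, 352, 342]) cube([63, 1211, 16]);
translate([1502, 352, 342]) cube([63, 1211, 16]);
translate([1670, 352, 342]) cube([63, 1211, 16]);
translate([1838, 352, 342]) cube([63, 1211, 16]);
translate([2006, 352, 342]) cube([63, 1211, 16]);
translate([2174, 352, 342]) cube([63, 1211, 16]);


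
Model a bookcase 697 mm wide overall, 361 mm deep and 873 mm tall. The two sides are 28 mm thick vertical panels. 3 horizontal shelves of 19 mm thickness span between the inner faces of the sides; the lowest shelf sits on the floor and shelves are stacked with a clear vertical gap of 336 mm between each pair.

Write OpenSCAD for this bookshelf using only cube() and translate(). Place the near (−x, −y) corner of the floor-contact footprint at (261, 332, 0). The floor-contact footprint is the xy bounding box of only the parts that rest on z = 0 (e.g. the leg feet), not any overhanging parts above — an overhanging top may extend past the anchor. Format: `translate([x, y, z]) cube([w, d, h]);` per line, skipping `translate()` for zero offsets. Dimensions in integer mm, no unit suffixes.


translate([261, 332, 0]) cube([28, 361, 873]);
translate([930, 332, 0]) cube([28, 361, 873]);
translate([289, 332, 0]) cube([641, 361, 19]);
translate([289, 332, 355]) cube([641, 361, 19]);
translate([289, 332, 710]) cube([641, 361, 19]);


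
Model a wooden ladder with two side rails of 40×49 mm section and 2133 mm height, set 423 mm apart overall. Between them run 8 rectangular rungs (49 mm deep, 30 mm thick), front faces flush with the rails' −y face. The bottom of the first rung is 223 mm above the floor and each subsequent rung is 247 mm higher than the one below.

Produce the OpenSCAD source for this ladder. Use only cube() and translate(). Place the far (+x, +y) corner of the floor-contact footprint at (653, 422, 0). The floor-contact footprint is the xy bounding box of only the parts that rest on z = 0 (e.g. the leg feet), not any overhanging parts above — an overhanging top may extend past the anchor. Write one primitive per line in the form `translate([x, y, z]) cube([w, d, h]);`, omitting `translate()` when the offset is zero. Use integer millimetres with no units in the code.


// rung span = 423 - 2*40 = 343
// rung[k] z = 223 + k*247
translate([230, 373, 0]) cube([40, 49, 2133]);
translate([613, 373, 0]) cube([40, 49, 2133]);
translate([270, 373, 223]) cube([343, 49, 30]);
translate([270, 373, 470]) cube([343, 49, 30]);
translate([270, 373, 717]) cube([343, 49, 30]);
translate([270, 373, 964]) cube([343, 49, 30]);
translate([270, 373, 1211]) cube([343, 49, 30]);
translate([270, 373, 1458]) cube([343, 49, 30]);
translate([270, 373, 1705]) cube([343, 49, 30]);
translate([270, 373, 1952]) cube([343, 49, 30]);


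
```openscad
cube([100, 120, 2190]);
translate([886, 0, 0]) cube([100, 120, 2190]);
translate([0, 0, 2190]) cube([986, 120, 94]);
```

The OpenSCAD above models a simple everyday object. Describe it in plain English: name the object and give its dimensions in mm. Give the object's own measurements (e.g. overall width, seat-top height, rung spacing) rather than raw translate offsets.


A door frame. The clear opening is 786 mm wide and 2190 mm high. Two 100 mm wide jambs, 120 mm deep, stand either side of the opening from the floor to the top of the opening. A 94 mm thick head sits across the top of both jambs, spanning the full outside width of the frame.


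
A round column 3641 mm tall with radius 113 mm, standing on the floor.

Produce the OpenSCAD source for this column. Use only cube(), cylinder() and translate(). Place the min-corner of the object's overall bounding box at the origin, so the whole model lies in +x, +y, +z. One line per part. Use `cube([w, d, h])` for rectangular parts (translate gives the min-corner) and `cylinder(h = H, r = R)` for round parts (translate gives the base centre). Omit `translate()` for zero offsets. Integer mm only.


translate([113, 113, 0]) cylinder(h = 3641, r = 113);


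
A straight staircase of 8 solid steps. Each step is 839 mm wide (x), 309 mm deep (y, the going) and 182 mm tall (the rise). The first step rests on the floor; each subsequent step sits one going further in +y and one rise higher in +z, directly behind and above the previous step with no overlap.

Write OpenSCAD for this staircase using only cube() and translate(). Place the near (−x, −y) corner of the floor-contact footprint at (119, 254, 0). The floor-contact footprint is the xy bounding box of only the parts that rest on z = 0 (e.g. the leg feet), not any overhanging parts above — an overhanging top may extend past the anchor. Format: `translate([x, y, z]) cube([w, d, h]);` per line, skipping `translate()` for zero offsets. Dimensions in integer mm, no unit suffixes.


translate([119, 254, 0]) cube([839, 309, 182]);
translate([119, 563, 182]) cube([839, 309, 182]);
translate([119, 872, 364]) cube([839, 309, 182]);
translate([119, 1181, 546]) cube([839, 309, 182]);
translate([119, 1490, 728]) cube([839, 309, 182]);
translate([119, 1799, 910]) cube([839, 309, 182]);
translate([119, 2108, 1092]) cube([839, 309, 182]);
translate([119, 2417, 1274]) cube([839, 309, 182]);


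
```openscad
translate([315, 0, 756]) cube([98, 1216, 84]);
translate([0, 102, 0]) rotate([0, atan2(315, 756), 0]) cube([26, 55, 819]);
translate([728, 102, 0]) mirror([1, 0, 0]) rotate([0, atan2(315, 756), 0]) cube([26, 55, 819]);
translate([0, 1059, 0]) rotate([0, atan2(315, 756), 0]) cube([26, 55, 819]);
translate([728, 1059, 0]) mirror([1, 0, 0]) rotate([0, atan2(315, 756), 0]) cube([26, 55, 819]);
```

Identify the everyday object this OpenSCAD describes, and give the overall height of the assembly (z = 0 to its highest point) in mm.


A sawhorse. The overall height is 840 mm.

A beam across two mirrored pairs of raked legs — a sawhorse. The beam's underside is at z = 756 (matching the legs' vertical rise in atan2(315, 756)) and the beam is 84 mm tall, so its top is at 756 + 84 = 840 mm. The raked legs top out at the beam's underside, so that is the highest point.


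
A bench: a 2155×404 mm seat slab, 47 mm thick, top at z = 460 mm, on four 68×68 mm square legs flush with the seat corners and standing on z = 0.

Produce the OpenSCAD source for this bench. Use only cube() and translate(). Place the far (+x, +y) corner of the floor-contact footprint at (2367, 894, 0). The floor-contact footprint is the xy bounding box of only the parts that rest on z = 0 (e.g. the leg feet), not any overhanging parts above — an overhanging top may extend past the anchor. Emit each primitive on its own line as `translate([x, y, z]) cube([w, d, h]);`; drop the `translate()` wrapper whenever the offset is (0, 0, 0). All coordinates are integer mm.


translate([212, 490, 413]) cube([2155, 404, 47]);
translate([212, 490, 0]) cube([68, 68, 413]);
translate([212, 826, 0]) cube([68, 68, 413]);
translate([2299, 490, 0]) cube([68, 68, 413]);
translate([2299, 826, 0]) cube([68, 68, 413]);


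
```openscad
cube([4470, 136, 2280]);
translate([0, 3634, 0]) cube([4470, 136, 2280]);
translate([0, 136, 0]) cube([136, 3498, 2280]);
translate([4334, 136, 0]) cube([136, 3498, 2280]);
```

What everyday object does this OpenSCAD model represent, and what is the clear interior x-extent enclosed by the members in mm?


A house (or room) frame. The interior width is 4198 mm.

Four 2280 mm walls enclosing a rectangle with no floor or roof — a room or house frame. Outside width is 4470 mm and wall thickness is 136 mm, so the interior width is 4470 − 2 × 136 = 4198 mm.


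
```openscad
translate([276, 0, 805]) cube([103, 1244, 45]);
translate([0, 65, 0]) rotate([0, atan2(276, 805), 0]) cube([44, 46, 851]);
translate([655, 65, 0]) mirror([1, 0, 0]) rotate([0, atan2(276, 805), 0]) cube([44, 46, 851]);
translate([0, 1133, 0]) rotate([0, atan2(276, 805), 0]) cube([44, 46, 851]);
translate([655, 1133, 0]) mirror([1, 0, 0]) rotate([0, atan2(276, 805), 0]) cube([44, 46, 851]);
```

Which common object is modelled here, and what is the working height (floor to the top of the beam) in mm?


A sawhorse. The overall height is 850 mm.

A beam across two mirrored pairs of raked legs — a sawhorse. The beam's underside is at z = 805 (matching the legs' vertical rise in atan2(276, 805)) and the beam is 45 mm tall, so its top is at 805 + 45 = 850 mm. The raked legs top out at the beam's underside, so that is the highest point.
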